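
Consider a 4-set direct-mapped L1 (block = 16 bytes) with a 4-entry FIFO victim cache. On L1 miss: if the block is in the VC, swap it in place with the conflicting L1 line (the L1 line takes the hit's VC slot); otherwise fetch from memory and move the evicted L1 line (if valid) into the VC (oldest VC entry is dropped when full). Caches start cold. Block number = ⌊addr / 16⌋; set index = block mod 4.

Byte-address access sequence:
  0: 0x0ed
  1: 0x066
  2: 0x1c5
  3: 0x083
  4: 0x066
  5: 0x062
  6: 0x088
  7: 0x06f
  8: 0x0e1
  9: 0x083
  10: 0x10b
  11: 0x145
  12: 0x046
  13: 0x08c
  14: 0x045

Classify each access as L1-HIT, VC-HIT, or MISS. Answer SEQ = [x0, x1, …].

SEQ = [MISS, MISS, MISS, MISS, L1-HIT, L1-HIT, L1-HIT, L1-HIT, VC-HIT, L1-HIT, MISS, MISS, MISS, VC-HIT, VC-HIT]

  [0] addr=0xed blk=14 s=2: MISS | VC []
  [1] addr=0x66 blk=6 s=2: MISS | VC [14]
  [2] addr=0x1c5 blk=28 s=0: MISS | VC [14]
  [3] addr=0x83 blk=8 s=0: MISS | VC [14, 28]
  [4] addr=0x66 blk=6 s=2: L1-HIT | VC [14, 28]
  [5] addr=0x62 blk=6 s=2: L1-HIT | VC [14, 28]
  [6] addr=0x88 blk=8 s=0: L1-HIT | VC [14, 28]
  [7] addr=0x6f blk=6 s=2: L1-HIT | VC [14, 28]
  [8] addr=0xe1 blk=14 s=2: VC-HIT | VC [6, 28]
  [9] addr=0x83 blk=8 s=0: L1-HIT | VC [6, 28]
  [10] addr=0x10b blk=16 s=0: MISS | VC [6, 28, 8]
  [11] addr=0x145 blk=20 s=0: MISS | VC [6, 28, 8, 16]
  [12] addr=0x46 blk=4 s=0: MISS | VC [28, 8, 16, 20]
  [13] addr=0x8c blk=8 s=0: VC-HIT | VC [28, 4, 16, 20]
  [14] addr=0x45 blk=4 s=0: VC-HIT | VC [28, 8, 16, 20]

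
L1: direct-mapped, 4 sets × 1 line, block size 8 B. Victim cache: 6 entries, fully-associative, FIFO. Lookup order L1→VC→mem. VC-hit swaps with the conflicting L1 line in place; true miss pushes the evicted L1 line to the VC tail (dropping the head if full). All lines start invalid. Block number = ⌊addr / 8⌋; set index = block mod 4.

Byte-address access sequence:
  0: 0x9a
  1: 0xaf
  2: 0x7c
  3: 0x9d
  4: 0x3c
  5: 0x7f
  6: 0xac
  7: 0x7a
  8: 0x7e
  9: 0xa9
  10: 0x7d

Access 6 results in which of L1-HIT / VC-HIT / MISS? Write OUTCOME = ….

#0 0x9a→b19/s3 MISS; vc=[]
#1 0xaf→b21/s1 MISS; vc=[]
#2 0x7c→b15/s3 MISS; vc=[19]
#3 0x9d→b19/s3 VC-HIT; vc=[15]
#4 0x3c→b7/s3 MISS; vc=[15,19]
#5 0x7f→b15/s3 VC-HIT; vc=[7,19]
#6 0xac→b21/s1 L1-HIT; vc=[7,19]
#7 0x7a→b15/s3 L1-HIT; vc=[7,19]
#8 0x7e→b15/s3 L1-HIT; vc=[7,19]
#9 0xa9→b21/s1 L1-HIT; vc=[7,19]
#10 0x7d→b15/s3 L1-HIT; vc=[7,19]

OUTCOME = L1-HIT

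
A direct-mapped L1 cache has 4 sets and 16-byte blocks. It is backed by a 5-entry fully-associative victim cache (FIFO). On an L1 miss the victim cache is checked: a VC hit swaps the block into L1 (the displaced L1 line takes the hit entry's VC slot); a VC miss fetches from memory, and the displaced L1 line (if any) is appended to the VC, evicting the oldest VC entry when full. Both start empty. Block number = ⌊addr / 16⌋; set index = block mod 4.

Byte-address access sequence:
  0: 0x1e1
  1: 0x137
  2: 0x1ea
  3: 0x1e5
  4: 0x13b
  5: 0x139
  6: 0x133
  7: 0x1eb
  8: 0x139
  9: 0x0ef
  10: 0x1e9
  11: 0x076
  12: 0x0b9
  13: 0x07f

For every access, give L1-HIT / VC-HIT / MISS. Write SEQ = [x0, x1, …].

  [0] addr=0x1e1 blk=30 s=2: MISS | VC []
  [1] addr=0x137 blk=19 s=3: MISS | VC []
  [2] addr=0x1ea blk=30 s=2: L1-HIT | VC []
  [3] addr=0x1e5 blk=30 s=2: L1-HIT | VC []
  [4] addr=0x13b blk=19 s=3: L1-HIT | VC []
  [5] addr=0x139 blk=19 s=3: L1-HIT | VC []
  [6] addr=0x133 blk=19 s=3: L1-HIT | VC []
  [7] addr=0x1eb blk=30 s=2: L1-HIT | VC []
  [8] addr=0x139 blk=19 s=3: L1-HIT | VC []
  [9] addr=0xef blk=14 s=2: MISS | VC [30]
  [10] addr=0x1e9 blk=30 s=2: VC-HIT | VC [14]
  [11] addr=0x76 blk=7 s=3: MISS | VC [14, 19]
  [12] addr=0xb9 blk=11 s=3: MISS | VC [14, 19, 7]
  [13] addr=0x7f blk=7 s=3: VC-HIT | VC [14, 19, 11]

SEQ = [MISS, MISS, L1-HIT, L1-HIT, L1-HIT, L1-HIT, L1-HIT, L1-HIT, L1-HIT, MISS, VC-HIT, MISS, MISS, VC-HIT]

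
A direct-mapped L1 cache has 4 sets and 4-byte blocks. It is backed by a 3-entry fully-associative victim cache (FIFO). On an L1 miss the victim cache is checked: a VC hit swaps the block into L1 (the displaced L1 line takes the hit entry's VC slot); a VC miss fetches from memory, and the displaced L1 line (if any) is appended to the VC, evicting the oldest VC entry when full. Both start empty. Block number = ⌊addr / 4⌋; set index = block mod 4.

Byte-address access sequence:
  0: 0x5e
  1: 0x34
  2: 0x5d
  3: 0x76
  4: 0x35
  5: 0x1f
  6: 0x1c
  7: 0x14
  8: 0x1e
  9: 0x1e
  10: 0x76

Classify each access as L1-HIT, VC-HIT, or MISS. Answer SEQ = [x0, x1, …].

SEQ = [MISS, MISS, L1-HIT, MISS, VC-HIT, MISS, L1-HIT, MISS, L1-HIT, L1-HIT, VC-HIT]

#0 0x5e→b23/s3 MISS; vc=[]
#1 0x34→b13/s1 MISS; vc=[]
#2 0x5d→b23/s3 L1-HIT; vc=[]
#3 0x76→b29/s1 MISS; vc=[13]
#4 0x35→b13/s1 VC-HIT; vc=[29]
#5 0x1f→b7/s3 MISS; vc=[29,23]
#6 0x1c→b7/s3 L1-HIT; vc=[29,23]
#7 0x14→b5/s1 MISS; vc=[29,23,13]
#8 0x1e→b7/s3 L1-HIT; vc=[29,23,13]
#9 0x1e→b7/s3 L1-HIT; vc=[29,23,13]
#10 0x76→b29/s1 VC-HIT; vc=[5,23,13]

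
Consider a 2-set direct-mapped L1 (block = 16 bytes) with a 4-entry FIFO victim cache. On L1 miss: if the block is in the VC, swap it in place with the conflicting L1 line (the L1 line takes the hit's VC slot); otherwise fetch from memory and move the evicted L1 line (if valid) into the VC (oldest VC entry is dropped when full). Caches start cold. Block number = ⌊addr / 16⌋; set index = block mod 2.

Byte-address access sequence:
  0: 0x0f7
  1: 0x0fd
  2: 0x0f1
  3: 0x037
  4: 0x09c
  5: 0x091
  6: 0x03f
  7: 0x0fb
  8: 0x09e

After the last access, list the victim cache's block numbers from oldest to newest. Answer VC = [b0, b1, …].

VC = [3, 15]

0: 0xf7 (blk 15, set 1) → MISS  vc=[]
1: 0xfd (blk 15, set 1) → L1-HIT  vc=[]
2: 0xf1 (blk 15, set 1) → L1-HIT  vc=[]
3: 0x37 (blk 3, set 1) → MISS  vc=[15]
4: 0x9c (blk 9, set 1) → MISS  vc=[15, 3]
5: 0x91 (blk 9, set 1) → L1-HIT  vc=[15, 3]
6: 0x3f (blk 3, set 1) → VC-HIT  vc=[15, 9]
7: 0xfb (blk 15, set 1) → VC-HIT  vc=[3, 9]
8: 0x9e (blk 9, set 1) → VC-HIT  vc=[3, 15]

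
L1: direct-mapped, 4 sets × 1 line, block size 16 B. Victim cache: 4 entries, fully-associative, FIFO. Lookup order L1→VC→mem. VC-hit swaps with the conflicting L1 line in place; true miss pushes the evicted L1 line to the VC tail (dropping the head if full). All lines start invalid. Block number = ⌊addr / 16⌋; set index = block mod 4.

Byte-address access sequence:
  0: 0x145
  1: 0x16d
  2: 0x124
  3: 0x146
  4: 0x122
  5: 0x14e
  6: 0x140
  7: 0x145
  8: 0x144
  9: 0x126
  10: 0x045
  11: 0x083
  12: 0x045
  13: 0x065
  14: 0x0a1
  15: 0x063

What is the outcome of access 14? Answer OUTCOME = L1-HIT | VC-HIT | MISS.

OUTCOME = MISS

#0 0x145→b20/s0 MISS; vc=[]
#1 0x16d→b22/s2 MISS; vc=[]
#2 0x124→b18/s2 MISS; vc=[22]
#3 0x146→b20/s0 L1-HIT; vc=[22]
#4 0x122→b18/s2 L1-HIT; vc=[22]
#5 0x14e→b20/s0 L1-HIT; vc=[22]
#6 0x140→b20/s0 L1-HIT; vc=[22]
#7 0x145→b20/s0 L1-HIT; vc=[22]
#8 0x144→b20/s0 L1-HIT; vc=[22]
#9 0x126→b18/s2 L1-HIT; vc=[22]
#10 0x45→b4/s0 MISS; vc=[22,20]
#11 0x83→b8/s0 MISS; vc=[22,20,4]
#12 0x45→b4/s0 VC-HIT; vc=[22,20,8]
#13 0x65→b6/s2 MISS; vc=[22,20,8,18]
#14 0xa1→b10/s2 MISS; vc=[20,8,18,6]
#15 0x63→b6/s2 VC-HIT; vc=[20,8,18,10]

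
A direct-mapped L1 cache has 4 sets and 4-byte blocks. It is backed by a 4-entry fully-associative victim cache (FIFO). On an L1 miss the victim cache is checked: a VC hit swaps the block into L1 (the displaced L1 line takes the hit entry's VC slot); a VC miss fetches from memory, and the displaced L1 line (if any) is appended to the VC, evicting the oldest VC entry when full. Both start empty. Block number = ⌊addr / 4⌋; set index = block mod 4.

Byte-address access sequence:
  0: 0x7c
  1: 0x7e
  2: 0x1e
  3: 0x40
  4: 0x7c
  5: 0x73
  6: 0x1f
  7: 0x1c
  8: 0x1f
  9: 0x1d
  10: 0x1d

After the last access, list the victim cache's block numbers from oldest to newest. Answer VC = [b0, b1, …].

VC = [31, 16]

  [0] addr=0x7c blk=31 s=3: MISS | VC []
  [1] addr=0x7e blk=31 s=3: L1-HIT | VC []
  [2] addr=0x1e blk=7 s=3: MISS | VC [31]
  [3] addr=0x40 blk=16 s=0: MISS | VC [31]
  [4] addr=0x7c blk=31 s=3: VC-HIT | VC [7]
  [5] addr=0x73 blk=28 s=0: MISS | VC [7, 16]
  [6] addr=0x1f blk=7 s=3: VC-HIT | VC [31, 16]
  [7] addr=0x1c blk=7 s=3: L1-HIT | VC [31, 16]
  [8] addr=0x1f blk=7 s=3: L1-HIT | VC [31, 16]
  [9] addr=0x1d blk=7 s=3: L1-HIT | VC [31, 16]
  [10] addr=0x1d blk=7 s=3: L1-HIT | VC [31, 16]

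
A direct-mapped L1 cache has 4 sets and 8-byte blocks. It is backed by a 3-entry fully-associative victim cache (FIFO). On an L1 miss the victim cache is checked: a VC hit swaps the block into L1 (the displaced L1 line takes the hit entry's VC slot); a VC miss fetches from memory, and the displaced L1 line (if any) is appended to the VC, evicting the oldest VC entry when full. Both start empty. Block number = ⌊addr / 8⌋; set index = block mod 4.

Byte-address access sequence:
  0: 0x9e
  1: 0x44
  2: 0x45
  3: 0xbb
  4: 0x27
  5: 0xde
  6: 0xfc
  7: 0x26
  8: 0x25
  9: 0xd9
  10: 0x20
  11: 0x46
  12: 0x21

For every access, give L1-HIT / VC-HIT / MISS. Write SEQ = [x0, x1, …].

#0 0x9e→b19/s3 MISS; vc=[]
#1 0x44→b8/s0 MISS; vc=[]
#2 0x45→b8/s0 L1-HIT; vc=[]
#3 0xbb→b23/s3 MISS; vc=[19]
#4 0x27→b4/s0 MISS; vc=[19,8]
#5 0xde→b27/s3 MISS; vc=[19,8,23]
#6 0xfc→b31/s3 MISS; vc=[8,23,27]
#7 0x26→b4/s0 L1-HIT; vc=[8,23,27]
#8 0x25→b4/s0 L1-HIT; vc=[8,23,27]
#9 0xd9→b27/s3 VC-HIT; vc=[8,23,31]
#10 0x20→b4/s0 L1-HIT; vc=[8,23,31]
#11 0x46→b8/s0 VC-HIT; vc=[4,23,31]
#12 0x21→b4/s0 VC-HIT; vc=[8,23,31]

SEQ = [MISS, MISS, L1-HIT, MISS, MISS, MISS, MISS, L1-HIT, L1-HIT, VC-HIT, L1-HIT, VC-HIT, VC-HIT]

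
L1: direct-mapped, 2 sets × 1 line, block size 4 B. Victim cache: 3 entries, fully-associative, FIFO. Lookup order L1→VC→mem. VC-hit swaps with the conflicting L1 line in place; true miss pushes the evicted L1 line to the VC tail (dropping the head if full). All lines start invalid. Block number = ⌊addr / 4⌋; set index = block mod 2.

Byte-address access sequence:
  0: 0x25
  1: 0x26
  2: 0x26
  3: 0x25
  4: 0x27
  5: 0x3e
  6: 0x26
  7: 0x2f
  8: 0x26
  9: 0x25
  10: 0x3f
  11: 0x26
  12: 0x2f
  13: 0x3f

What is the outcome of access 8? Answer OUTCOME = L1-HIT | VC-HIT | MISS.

OUTCOME = VC-HIT

0: 0x25 (blk 9, set 1) → MISS  vc=[]
1: 0x26 (blk 9, set 1) → L1-HIT  vc=[]
2: 0x26 (blk 9, set 1) → L1-HIT  vc=[]
3: 0x25 (blk 9, set 1) → L1-HIT  vc=[]
4: 0x27 (blk 9, set 1) → L1-HIT  vc=[]
5: 0x3e (blk 15, set 1) → MISS  vc=[9]
6: 0x26 (blk 9, set 1) → VC-HIT  vc=[15]
7: 0x2f (blk 11, set 1) → MISS  vc=[15, 9]
8: 0x26 (blk 9, set 1) → VC-HIT  vc=[15, 11]
9: 0x25 (blk 9, set 1) → L1-HIT  vc=[15, 11]
10: 0x3f (blk 15, set 1) → VC-HIT  vc=[9, 11]
11: 0x26 (blk 9, set 1) → VC-HIT  vc=[15, 11]
12: 0x2f (blk 11, set 1) → VC-HIT  vc=[15, 9]
13: 0x3f (blk 15, set 1) → VC-HIT  vc=[11, 9]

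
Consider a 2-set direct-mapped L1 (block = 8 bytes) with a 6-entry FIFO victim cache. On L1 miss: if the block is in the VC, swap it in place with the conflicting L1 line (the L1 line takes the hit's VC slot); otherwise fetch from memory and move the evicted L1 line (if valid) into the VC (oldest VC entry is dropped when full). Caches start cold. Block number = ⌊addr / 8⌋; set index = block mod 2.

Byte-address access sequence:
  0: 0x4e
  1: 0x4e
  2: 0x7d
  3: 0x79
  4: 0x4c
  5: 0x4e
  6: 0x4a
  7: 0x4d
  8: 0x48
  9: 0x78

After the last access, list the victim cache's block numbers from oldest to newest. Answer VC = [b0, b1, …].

  [0] addr=0x4e blk=9 s=1: MISS | VC []
  [1] addr=0x4e blk=9 s=1: L1-HIT | VC []
  [2] addr=0x7d blk=15 s=1: MISS | VC [9]
  [3] addr=0x79 blk=15 s=1: L1-HIT | VC [9]
  [4] addr=0x4c blk=9 s=1: VC-HIT | VC [15]
  [5] addr=0x4e blk=9 s=1: L1-HIT | VC [15]
  [6] addr=0x4a blk=9 s=1: L1-HIT | VC [15]
  [7] addr=0x4d blk=9 s=1: L1-HIT | VC [15]
  [8] addr=0x48 blk=9 s=1: L1-HIT | VC [15]
  [9] addr=0x78 blk=15 s=1: VC-HIT | VC [9]

VC = [9]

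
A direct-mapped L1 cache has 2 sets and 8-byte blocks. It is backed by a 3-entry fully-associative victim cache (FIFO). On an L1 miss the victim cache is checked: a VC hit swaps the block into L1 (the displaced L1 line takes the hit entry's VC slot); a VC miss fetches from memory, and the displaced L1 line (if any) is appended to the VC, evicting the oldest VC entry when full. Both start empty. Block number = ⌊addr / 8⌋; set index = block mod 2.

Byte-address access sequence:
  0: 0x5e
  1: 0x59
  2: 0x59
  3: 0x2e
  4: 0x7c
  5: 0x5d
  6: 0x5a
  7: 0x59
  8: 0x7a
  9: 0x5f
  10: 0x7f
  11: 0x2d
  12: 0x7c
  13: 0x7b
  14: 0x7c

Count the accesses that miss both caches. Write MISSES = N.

#0 0x5e→b11/s1 MISS; vc=[]
#1 0x59→b11/s1 L1-HIT; vc=[]
#2 0x59→b11/s1 L1-HIT; vc=[]
#3 0x2e→b5/s1 MISS; vc=[11]
#4 0x7c→b15/s1 MISS; vc=[11,5]
#5 0x5d→b11/s1 VC-HIT; vc=[15,5]
#6 0x5a→b11/s1 L1-HIT; vc=[15,5]
#7 0x59→b11/s1 L1-HIT; vc=[15,5]
#8 0x7a→b15/s1 VC-HIT; vc=[11,5]
#9 0x5f→b11/s1 VC-HIT; vc=[15,5]
#10 0x7f→b15/s1 VC-HIT; vc=[11,5]
#11 0x2d→b5/s1 VC-HIT; vc=[11,15]
#12 0x7c→b15/s1 VC-HIT; vc=[11,5]
#13 0x7b→b15/s1 L1-HIT; vc=[11,5]
#14 0x7c→b15/s1 L1-HIT; vc=[11,5]

MISSES = 3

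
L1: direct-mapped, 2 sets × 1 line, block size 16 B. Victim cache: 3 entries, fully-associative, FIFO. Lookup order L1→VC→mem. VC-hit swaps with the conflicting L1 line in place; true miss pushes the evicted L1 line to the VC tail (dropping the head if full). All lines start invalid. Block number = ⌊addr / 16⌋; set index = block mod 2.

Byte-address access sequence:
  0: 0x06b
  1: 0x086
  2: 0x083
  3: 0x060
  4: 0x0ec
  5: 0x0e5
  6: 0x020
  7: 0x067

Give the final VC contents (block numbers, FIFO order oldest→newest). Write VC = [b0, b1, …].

VC = [8, 2, 14]

#0 0x6b→b6/s0 MISS; vc=[]
#1 0x86→b8/s0 MISS; vc=[6]
#2 0x83→b8/s0 L1-HIT; vc=[6]
#3 0x60→b6/s0 VC-HIT; vc=[8]
#4 0xec→b14/s0 MISS; vc=[8,6]
#5 0xe5→b14/s0 L1-HIT; vc=[8,6]
#6 0x20→b2/s0 MISS; vc=[8,6,14]
#7 0x67→b6/s0 VC-HIT; vc=[8,2,14]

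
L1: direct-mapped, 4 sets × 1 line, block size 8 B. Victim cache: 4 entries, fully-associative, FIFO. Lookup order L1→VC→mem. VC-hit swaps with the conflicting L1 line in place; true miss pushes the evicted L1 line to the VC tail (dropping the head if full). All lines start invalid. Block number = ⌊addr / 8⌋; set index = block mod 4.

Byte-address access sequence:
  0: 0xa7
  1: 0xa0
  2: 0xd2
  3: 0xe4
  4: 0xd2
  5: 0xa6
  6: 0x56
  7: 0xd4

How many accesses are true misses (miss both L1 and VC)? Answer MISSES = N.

#0 0xa7→b20/s0 MISS; vc=[]
#1 0xa0→b20/s0 L1-HIT; vc=[]
#2 0xd2→b26/s2 MISS; vc=[]
#3 0xe4→b28/s0 MISS; vc=[20]
#4 0xd2→b26/s2 L1-HIT; vc=[20]
#5 0xa6→b20/s0 VC-HIT; vc=[28]
#6 0x56→b10/s2 MISS; vc=[28,26]
#7 0xd4→b26/s2 VC-HIT; vc=[28,10]

MISSES = 4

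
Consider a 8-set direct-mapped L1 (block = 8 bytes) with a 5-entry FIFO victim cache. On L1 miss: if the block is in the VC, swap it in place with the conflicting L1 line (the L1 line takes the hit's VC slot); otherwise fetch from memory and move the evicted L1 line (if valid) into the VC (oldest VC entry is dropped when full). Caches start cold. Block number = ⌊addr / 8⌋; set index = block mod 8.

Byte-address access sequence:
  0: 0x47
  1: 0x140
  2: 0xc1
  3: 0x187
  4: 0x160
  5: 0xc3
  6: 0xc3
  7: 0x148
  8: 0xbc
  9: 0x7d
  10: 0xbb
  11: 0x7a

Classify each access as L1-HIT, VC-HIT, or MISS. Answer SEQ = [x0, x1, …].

  [0] addr=0x47 blk=8 s=0: MISS | VC []
  [1] addr=0x140 blk=40 s=0: MISS | VC [8]
  [2] addr=0xc1 blk=24 s=0: MISS | VC [8, 40]
  [3] addr=0x187 blk=48 s=0: MISS | VC [8, 40, 24]
  [4] addr=0x160 blk=44 s=4: MISS | VC [8, 40, 24]
  [5] addr=0xc3 blk=24 s=0: VC-HIT | VC [8, 40, 48]
  [6] addr=0xc3 blk=24 s=0: L1-HIT | VC [8, 40, 48]
  [7] addr=0x148 blk=41 s=1: MISS | VC [8, 40, 48]
  [8] addr=0xbc blk=23 s=7: MISS | VC [8, 40, 48]
  [9] addr=0x7d blk=15 s=7: MISS | VC [8, 40, 48, 23]
  [10] addr=0xbb blk=23 s=7: VC-HIT | VC [8, 40, 48, 15]
  [11] addr=0x7a blk=15 s=7: VC-HIT | VC [8, 40, 48, 23]

SEQ = [MISS, MISS, MISS, MISS, MISS, VC-HIT, L1-HIT, MISS, MISS, MISS, VC-HIT, VC-HIT]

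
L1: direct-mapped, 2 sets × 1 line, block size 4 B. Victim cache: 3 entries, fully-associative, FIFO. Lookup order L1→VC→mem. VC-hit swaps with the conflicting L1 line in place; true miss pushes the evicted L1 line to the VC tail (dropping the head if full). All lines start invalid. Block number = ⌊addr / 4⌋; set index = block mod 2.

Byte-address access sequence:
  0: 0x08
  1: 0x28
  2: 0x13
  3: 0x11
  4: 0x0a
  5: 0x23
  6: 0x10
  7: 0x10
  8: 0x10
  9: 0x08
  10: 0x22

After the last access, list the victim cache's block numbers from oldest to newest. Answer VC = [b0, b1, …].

VC = [2, 10, 4]

0: 0x8 (blk 2, set 0) → MISS  vc=[]
1: 0x28 (blk 10, set 0) → MISS  vc=[2]
2: 0x13 (blk 4, set 0) → MISS  vc=[2, 10]
3: 0x11 (blk 4, set 0) → L1-HIT  vc=[2, 10]
4: 0xa (blk 2, set 0) → VC-HIT  vc=[4, 10]
5: 0x23 (blk 8, set 0) → MISS  vc=[4, 10, 2]
6: 0x10 (blk 4, set 0) → VC-HIT  vc=[8, 10, 2]
7: 0x10 (blk 4, set 0) → L1-HIT  vc=[8, 10, 2]
8: 0x10 (blk 4, set 0) → L1-HIT  vc=[8, 10, 2]
9: 0x8 (blk 2, set 0) → VC-HIT  vc=[8, 10, 4]
10: 0x22 (blk 8, set 0) → VC-HIT  vc=[2, 10, 4]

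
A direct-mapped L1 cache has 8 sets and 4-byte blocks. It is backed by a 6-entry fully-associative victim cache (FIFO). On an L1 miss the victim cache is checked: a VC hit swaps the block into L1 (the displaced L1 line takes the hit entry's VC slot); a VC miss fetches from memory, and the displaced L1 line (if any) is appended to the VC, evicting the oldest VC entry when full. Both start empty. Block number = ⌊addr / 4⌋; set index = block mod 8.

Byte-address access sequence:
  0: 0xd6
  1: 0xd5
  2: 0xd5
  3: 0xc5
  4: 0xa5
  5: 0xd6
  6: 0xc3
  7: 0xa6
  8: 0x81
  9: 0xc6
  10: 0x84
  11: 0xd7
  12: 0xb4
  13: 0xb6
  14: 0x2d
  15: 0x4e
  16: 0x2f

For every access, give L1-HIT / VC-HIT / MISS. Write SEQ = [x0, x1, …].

SEQ = [MISS, L1-HIT, L1-HIT, MISS, MISS, L1-HIT, MISS, L1-HIT, MISS, VC-HIT, MISS, L1-HIT, MISS, L1-HIT, MISS, MISS, VC-HIT]

#0 0xd6→b53/s5 MISS; vc=[]
#1 0xd5→b53/s5 L1-HIT; vc=[]
#2 0xd5→b53/s5 L1-HIT; vc=[]
#3 0xc5→b49/s1 MISS; vc=[]
#4 0xa5→b41/s1 MISS; vc=[49]
#5 0xd6→b53/s5 L1-HIT; vc=[49]
#6 0xc3→b48/s0 MISS; vc=[49]
#7 0xa6→b41/s1 L1-HIT; vc=[49]
#8 0x81→b32/s0 MISS; vc=[49,48]
#9 0xc6→b49/s1 VC-HIT; vc=[41,48]
#10 0x84→b33/s1 MISS; vc=[41,48,49]
#11 0xd7→b53/s5 L1-HIT; vc=[41,48,49]
#12 0xb4→b45/s5 MISS; vc=[41,48,49,53]
#13 0xb6→b45/s5 L1-HIT; vc=[41,48,49,53]
#14 0x2d→b11/s3 MISS; vc=[41,48,49,53]
#15 0x4e→b19/s3 MISS; vc=[41,48,49,53,11]
#16 0x2f→b11/s3 VC-HIT; vc=[41,48,49,53,19]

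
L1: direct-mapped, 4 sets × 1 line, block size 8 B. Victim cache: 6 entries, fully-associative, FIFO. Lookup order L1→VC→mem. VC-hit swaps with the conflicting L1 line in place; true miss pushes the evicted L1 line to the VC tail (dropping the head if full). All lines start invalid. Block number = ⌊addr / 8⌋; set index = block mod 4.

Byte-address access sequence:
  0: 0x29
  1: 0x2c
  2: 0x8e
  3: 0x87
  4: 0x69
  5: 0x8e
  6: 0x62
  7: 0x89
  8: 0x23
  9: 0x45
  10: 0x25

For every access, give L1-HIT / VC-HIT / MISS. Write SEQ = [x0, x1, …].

  [0] addr=0x29 blk=5 s=1: MISS | VC []
  [1] addr=0x2c blk=5 s=1: L1-HIT | VC []
  [2] addr=0x8e blk=17 s=1: MISS | VC [5]
  [3] addr=0x87 blk=16 s=0: MISS | VC [5]
  [4] addr=0x69 blk=13 s=1: MISS | VC [5, 17]
  [5] addr=0x8e blk=17 s=1: VC-HIT | VC [5, 13]
  [6] addr=0x62 blk=12 s=0: MISS | VC [5, 13, 16]
  [7] addr=0x89 blk=17 s=1: L1-HIT | VC [5, 13, 16]
  [8] addr=0x23 blk=4 s=0: MISS | VC [5, 13, 16, 12]
  [9] addr=0x45 blk=8 s=0: MISS | VC [5, 13, 16, 12, 4]
  [10] addr=0x25 blk=4 s=0: VC-HIT | VC [5, 13, 16, 12, 8]

SEQ = [MISS, L1-HIT, MISS, MISS, MISS, VC-HIT, MISS, L1-HIT, MISS, MISS, VC-HIT]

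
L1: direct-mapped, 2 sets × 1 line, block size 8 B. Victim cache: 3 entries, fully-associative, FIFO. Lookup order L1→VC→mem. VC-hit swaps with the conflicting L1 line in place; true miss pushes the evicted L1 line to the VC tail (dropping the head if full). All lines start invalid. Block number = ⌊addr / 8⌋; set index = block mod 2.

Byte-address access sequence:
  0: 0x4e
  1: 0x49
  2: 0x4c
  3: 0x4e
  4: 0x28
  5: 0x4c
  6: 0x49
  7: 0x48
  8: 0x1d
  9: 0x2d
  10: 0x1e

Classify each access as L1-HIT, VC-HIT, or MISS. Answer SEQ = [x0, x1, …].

SEQ = [MISS, L1-HIT, L1-HIT, L1-HIT, MISS, VC-HIT, L1-HIT, L1-HIT, MISS, VC-HIT, VC-HIT]

#0 0x4e→b9/s1 MISS; vc=[]
#1 0x49→b9/s1 L1-HIT; vc=[]
#2 0x4c→b9/s1 L1-HIT; vc=[]
#3 0x4e→b9/s1 L1-HIT; vc=[]
#4 0x28→b5/s1 MISS; vc=[9]
#5 0x4c→b9/s1 VC-HIT; vc=[5]
#6 0x49→b9/s1 L1-HIT; vc=[5]
#7 0x48→b9/s1 L1-HIT; vc=[5]
#8 0x1d→b3/s1 MISS; vc=[5,9]
#9 0x2d→b5/s1 VC-HIT; vc=[3,9]
#10 0x1e→b3/s1 VC-HIT; vc=[5,9]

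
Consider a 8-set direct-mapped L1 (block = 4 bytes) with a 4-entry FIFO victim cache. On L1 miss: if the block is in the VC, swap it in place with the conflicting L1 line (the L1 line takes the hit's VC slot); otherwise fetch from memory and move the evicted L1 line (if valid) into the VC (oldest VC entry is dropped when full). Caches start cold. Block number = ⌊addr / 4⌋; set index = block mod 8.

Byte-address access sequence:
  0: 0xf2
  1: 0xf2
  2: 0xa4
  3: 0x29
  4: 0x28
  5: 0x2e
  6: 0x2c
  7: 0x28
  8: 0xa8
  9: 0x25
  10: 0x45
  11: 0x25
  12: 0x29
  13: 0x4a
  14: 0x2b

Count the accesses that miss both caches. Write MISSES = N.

MISSES = 8

0: 0xf2 (blk 60, set 4) → MISS  vc=[]
1: 0xf2 (blk 60, set 4) → L1-HIT  vc=[]
2: 0xa4 (blk 41, set 1) → MISS  vc=[]
3: 0x29 (blk 10, set 2) → MISS  vc=[]
4: 0x28 (blk 10, set 2) → L1-HIT  vc=[]
5: 0x2e (blk 11, set 3) → MISS  vc=[]
6: 0x2c (blk 11, set 3) → L1-HIT  vc=[]
7: 0x28 (blk 10, set 2) → L1-HIT  vc=[]
8: 0xa8 (blk 42, set 2) → MISS  vc=[10]
9: 0x25 (blk 9, set 1) → MISS  vc=[10, 41]
10: 0x45 (blk 17, set 1) → MISS  vc=[10, 41, 9]
11: 0x25 (blk 9, set 1) → VC-HIT  vc=[10, 41, 17]
12: 0x29 (blk 10, set 2) → VC-HIT  vc=[42, 41, 17]
13: 0x4a (blk 18, set 2) → MISS  vc=[42, 41, 17, 10]
14: 0x2b (blk 10, set 2) → VC-HIT  vc=[42, 41, 17, 18]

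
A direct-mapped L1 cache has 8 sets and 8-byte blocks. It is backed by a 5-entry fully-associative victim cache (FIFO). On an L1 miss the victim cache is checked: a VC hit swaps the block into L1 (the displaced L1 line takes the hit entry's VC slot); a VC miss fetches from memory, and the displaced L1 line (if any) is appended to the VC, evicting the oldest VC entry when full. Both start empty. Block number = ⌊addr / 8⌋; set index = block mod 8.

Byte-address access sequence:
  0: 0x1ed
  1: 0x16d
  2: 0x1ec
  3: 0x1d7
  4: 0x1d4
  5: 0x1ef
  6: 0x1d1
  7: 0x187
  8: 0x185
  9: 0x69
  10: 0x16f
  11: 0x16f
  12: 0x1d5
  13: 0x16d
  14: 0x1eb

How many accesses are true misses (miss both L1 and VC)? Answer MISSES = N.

MISSES = 5

0: 0x1ed (blk 61, set 5) → MISS  vc=[]
1: 0x16d (blk 45, set 5) → MISS  vc=[61]
2: 0x1ec (blk 61, set 5) → VC-HIT  vc=[45]
3: 0x1d7 (blk 58, set 2) → MISS  vc=[45]
4: 0x1d4 (blk 58, set 2) → L1-HIT  vc=[45]
5: 0x1ef (blk 61, set 5) → L1-HIT  vc=[45]
6: 0x1d1 (blk 58, set 2) → L1-HIT  vc=[45]
7: 0x187 (blk 48, set 0) → MISS  vc=[45]
8: 0x185 (blk 48, set 0) → L1-HIT  vc=[45]
9: 0x69 (blk 13, set 5) → MISS  vc=[45, 61]
10: 0x16f (blk 45, set 5) → VC-HIT  vc=[13, 61]
11: 0x16f (blk 45, set 5) → L1-HIT  vc=[13, 61]
12: 0x1d5 (blk 58, set 2) → L1-HIT  vc=[13, 61]
13: 0x16d (blk 45, set 5) → L1-HIT  vc=[13, 61]
14: 0x1eb (blk 61, set 5) → VC-HIT  vc=[13, 45]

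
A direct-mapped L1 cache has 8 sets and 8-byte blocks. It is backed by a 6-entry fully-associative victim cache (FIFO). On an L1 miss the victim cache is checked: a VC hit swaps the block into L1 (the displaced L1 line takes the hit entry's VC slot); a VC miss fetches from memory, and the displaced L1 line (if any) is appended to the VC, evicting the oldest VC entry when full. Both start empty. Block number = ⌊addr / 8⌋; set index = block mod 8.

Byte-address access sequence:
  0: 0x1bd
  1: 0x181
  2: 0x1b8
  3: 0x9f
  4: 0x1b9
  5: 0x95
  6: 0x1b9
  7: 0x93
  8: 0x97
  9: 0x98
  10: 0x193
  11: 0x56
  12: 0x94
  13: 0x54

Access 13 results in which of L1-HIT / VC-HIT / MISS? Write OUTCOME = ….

  [0] addr=0x1bd blk=55 s=7: MISS | VC []
  [1] addr=0x181 blk=48 s=0: MISS | VC []
  [2] addr=0x1b8 blk=55 s=7: L1-HIT | VC []
  [3] addr=0x9f blk=19 s=3: MISS | VC []
  [4] addr=0x1b9 blk=55 s=7: L1-HIT | VC []
  [5] addr=0x95 blk=18 s=2: MISS | VC []
  [6] addr=0x1b9 blk=55 s=7: L1-HIT | VC []
  [7] addr=0x93 blk=18 s=2: L1-HIT | VC []
  [8] addr=0x97 blk=18 s=2: L1-HIT | VC []
  [9] addr=0x98 blk=19 s=3: L1-HIT | VC []
  [10] addr=0x193 blk=50 s=2: MISS | VC [18]
  [11] addr=0x56 blk=10 s=2: MISS | VC [18, 50]
  [12] addr=0x94 blk=18 s=2: VC-HIT | VC [10, 50]
  [13] addr=0x54 blk=10 s=2: VC-HIT | VC [18, 50]

OUTCOME = VC-HIT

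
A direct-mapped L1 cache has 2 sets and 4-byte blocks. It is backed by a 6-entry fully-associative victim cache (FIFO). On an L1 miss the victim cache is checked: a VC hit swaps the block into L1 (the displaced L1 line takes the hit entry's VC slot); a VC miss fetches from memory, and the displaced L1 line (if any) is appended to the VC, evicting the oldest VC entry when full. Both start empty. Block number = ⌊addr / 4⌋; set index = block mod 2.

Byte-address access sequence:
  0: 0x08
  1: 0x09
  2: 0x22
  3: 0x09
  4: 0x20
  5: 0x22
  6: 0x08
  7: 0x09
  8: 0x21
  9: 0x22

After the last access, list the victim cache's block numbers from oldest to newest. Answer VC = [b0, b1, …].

VC = [2]

  [0] addr=0x8 blk=2 s=0: MISS | VC []
  [1] addr=0x9 blk=2 s=0: L1-HIT | VC []
  [2] addr=0x22 blk=8 s=0: MISS | VC [2]
  [3] addr=0x9 blk=2 s=0: VC-HIT | VC [8]
  [4] addr=0x20 blk=8 s=0: VC-HIT | VC [2]
  [5] addr=0x22 blk=8 s=0: L1-HIT | VC [2]
  [6] addr=0x8 blk=2 s=0: VC-HIT | VC [8]
  [7] addr=0x9 blk=2 s=0: L1-HIT | VC [8]
  [8] addr=0x21 blk=8 s=0: VC-HIT | VC [2]
  [9] addr=0x22 blk=8 s=0: L1-HIT | VC [2]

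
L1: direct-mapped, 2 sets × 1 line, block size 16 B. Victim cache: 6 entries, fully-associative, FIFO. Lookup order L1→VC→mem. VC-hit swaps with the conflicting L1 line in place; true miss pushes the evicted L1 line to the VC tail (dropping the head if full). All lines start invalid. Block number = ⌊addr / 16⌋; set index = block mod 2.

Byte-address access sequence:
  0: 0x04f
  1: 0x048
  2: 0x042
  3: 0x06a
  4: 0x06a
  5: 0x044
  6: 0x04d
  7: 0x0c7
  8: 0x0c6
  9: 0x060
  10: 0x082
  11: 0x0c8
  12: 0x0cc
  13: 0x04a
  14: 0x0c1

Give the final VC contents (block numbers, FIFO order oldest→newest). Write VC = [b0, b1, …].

  [0] addr=0x4f blk=4 s=0: MISS | VC []
  [1] addr=0x48 blk=4 s=0: L1-HIT | VC []
  [2] addr=0x42 blk=4 s=0: L1-HIT | VC []
  [3] addr=0x6a blk=6 s=0: MISS | VC [4]
  [4] addr=0x6a blk=6 s=0: L1-HIT | VC [4]
  [5] addr=0x44 blk=4 s=0: VC-HIT | VC [6]
  [6] addr=0x4d blk=4 s=0: L1-HIT | VC [6]
  [7] addr=0xc7 blk=12 s=0: MISS | VC [6, 4]
  [8] addr=0xc6 blk=12 s=0: L1-HIT | VC [6, 4]
  [9] addr=0x60 blk=6 s=0: VC-HIT | VC [12, 4]
  [10] addr=0x82 blk=8 s=0: MISS | VC [12, 4, 6]
  [11] addr=0xc8 blk=12 s=0: VC-HIT | VC [8, 4, 6]
  [12] addr=0xcc blk=12 s=0: L1-HIT | VC [8, 4, 6]
  [13] addr=0x4a blk=4 s=0: VC-HIT | VC [8, 12, 6]
  [14] addr=0xc1 blk=12 s=0: VC-HIT | VC [8, 4, 6]

VC = [8, 4, 6]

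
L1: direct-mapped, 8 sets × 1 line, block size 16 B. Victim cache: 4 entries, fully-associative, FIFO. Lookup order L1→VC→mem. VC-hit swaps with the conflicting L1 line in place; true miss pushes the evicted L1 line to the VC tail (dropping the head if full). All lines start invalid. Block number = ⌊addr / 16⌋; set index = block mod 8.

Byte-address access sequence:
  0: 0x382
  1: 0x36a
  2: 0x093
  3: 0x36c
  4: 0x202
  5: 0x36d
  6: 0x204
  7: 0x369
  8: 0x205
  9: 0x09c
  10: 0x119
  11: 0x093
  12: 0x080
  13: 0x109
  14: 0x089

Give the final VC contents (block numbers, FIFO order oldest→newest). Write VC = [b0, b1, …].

  [0] addr=0x382 blk=56 s=0: MISS | VC []
  [1] addr=0x36a blk=54 s=6: MISS | VC []
  [2] addr=0x93 blk=9 s=1: MISS | VC []
  [3] addr=0x36c blk=54 s=6: L1-HIT | VC []
  [4] addr=0x202 blk=32 s=0: MISS | VC [56]
  [5] addr=0x36d blk=54 s=6: L1-HIT | VC [56]
  [6] addr=0x204 blk=32 s=0: L1-HIT | VC [56]
  [7] addr=0x369 blk=54 s=6: L1-HIT | VC [56]
  [8] addr=0x205 blk=32 s=0: L1-HIT | VC [56]
  [9] addr=0x9c blk=9 s=1: L1-HIT | VC [56]
  [10] addr=0x119 blk=17 s=1: MISS | VC [56, 9]
  [11] addr=0x93 blk=9 s=1: VC-HIT | VC [56, 17]
  [12] addr=0x80 blk=8 s=0: MISS | VC [56, 17, 32]
  [13] addr=0x109 blk=16 s=0: MISS | VC [56, 17, 32, 8]
  [14] addr=0x89 blk=8 s=0: VC-HIT | VC [56, 17, 32, 16]

VC = [56, 17, 32, 16]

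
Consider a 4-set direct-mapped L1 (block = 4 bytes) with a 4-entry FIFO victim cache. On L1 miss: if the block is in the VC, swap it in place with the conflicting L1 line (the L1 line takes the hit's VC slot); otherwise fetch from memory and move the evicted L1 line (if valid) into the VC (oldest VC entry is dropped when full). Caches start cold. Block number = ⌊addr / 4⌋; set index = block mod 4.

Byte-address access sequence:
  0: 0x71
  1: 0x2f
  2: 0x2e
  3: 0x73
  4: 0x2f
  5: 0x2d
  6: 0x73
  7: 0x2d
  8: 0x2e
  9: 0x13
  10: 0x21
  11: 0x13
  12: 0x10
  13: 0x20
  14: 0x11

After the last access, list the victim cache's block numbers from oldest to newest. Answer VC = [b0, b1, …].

  [0] addr=0x71 blk=28 s=0: MISS | VC []
  [1] addr=0x2f blk=11 s=3: MISS | VC []
  [2] addr=0x2e blk=11 s=3: L1-HIT | VC []
  [3] addr=0x73 blk=28 s=0: L1-HIT | VC []
  [4] addr=0x2f blk=11 s=3: L1-HIT | VC []
  [5] addr=0x2d blk=11 s=3: L1-HIT | VC []
  [6] addr=0x73 blk=28 s=0: L1-HIT | VC []
  [7] addr=0x2d blk=11 s=3: L1-HIT | VC []
  [8] addr=0x2e blk=11 s=3: L1-HIT | VC []
  [9] addr=0x13 blk=4 s=0: MISS | VC [28]
  [10] addr=0x21 blk=8 s=0: MISS | VC [28, 4]
  [11] addr=0x13 blk=4 s=0: VC-HIT | VC [28, 8]
  [12] addr=0x10 blk=4 s=0: L1-HIT | VC [28, 8]
  [13] addr=0x20 blk=8 s=0: VC-HIT | VC [28, 4]
  [14] addr=0x11 blk=4 s=0: VC-HIT | VC [28, 8]

VC = [28, 8]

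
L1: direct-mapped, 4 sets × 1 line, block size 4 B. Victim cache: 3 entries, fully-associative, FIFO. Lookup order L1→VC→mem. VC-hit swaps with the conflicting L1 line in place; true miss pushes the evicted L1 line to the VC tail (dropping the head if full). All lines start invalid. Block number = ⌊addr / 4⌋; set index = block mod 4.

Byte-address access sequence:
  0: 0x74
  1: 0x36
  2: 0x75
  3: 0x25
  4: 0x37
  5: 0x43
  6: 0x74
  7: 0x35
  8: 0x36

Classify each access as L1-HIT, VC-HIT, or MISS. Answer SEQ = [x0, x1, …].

SEQ = [MISS, MISS, VC-HIT, MISS, VC-HIT, MISS, VC-HIT, VC-HIT, L1-HIT]

0: 0x74 (blk 29, set 1) → MISS  vc=[]
1: 0x36 (blk 13, set 1) → MISS  vc=[29]
2: 0x75 (blk 29, set 1) → VC-HIT  vc=[13]
3: 0x25 (blk 9, set 1) → MISS  vc=[13, 29]
4: 0x37 (blk 13, set 1) → VC-HIT  vc=[9, 29]
5: 0x43 (blk 16, set 0) → MISS  vc=[9, 29]
6: 0x74 (blk 29, set 1) → VC-HIT  vc=[9, 13]
7: 0x35 (blk 13, set 1) → VC-HIT  vc=[9, 29]
8: 0x36 (blk 13, set 1) → L1-HIT  vc=[9, 29]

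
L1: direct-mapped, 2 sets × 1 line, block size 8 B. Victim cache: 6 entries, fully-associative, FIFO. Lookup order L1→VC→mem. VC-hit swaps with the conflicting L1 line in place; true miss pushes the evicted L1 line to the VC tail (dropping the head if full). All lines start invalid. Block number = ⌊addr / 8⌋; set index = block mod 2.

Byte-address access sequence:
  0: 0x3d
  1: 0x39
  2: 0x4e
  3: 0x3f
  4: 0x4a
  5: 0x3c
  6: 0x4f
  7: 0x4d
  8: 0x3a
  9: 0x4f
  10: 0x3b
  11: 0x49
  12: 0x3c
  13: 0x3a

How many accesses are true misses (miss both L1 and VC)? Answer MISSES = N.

MISSES = 2

  [0] addr=0x3d blk=7 s=1: MISS | VC []
  [1] addr=0x39 blk=7 s=1: L1-HIT | VC []
  [2] addr=0x4e blk=9 s=1: MISS | VC [7]
  [3] addr=0x3f blk=7 s=1: VC-HIT | VC [9]
  [4] addr=0x4a blk=9 s=1: VC-HIT | VC [7]
  [5] addr=0x3c blk=7 s=1: VC-HIT | VC [9]
  [6] addr=0x4f blk=9 s=1: VC-HIT | VC [7]
  [7] addr=0x4d blk=9 s=1: L1-HIT | VC [7]
  [8] addr=0x3a blk=7 s=1: VC-HIT | VC [9]
  [9] addr=0x4f blk=9 s=1: VC-HIT | VC [7]
  [10] addr=0x3b blk=7 s=1: VC-HIT | VC [9]
  [11] addr=0x49 blk=9 s=1: VC-HIT | VC [7]
  [12] addr=0x3c blk=7 s=1: VC-HIT | VC [9]
  [13] addr=0x3a blk=7 s=1: L1-HIT | VC [9]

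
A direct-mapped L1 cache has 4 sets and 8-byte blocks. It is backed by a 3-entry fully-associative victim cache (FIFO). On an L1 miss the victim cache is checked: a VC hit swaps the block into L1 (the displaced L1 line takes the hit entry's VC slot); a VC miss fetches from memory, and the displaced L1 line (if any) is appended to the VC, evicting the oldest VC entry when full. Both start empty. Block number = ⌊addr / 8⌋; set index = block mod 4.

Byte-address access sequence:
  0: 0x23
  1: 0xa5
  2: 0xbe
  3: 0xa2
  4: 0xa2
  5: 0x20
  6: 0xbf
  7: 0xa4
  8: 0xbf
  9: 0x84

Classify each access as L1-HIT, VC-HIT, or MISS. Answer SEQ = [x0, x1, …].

  [0] addr=0x23 blk=4 s=0: MISS | VC []
  [1] addr=0xa5 blk=20 s=0: MISS | VC [4]
  [2] addr=0xbe blk=23 s=3: MISS | VC [4]
  [3] addr=0xa2 blk=20 s=0: L1-HIT | VC [4]
  [4] addr=0xa2 blk=20 s=0: L1-HIT | VC [4]
  [5] addr=0x20 blk=4 s=0: VC-HIT | VC [20]
  [6] addr=0xbf blk=23 s=3: L1-HIT | VC [20]
  [7] addr=0xa4 blk=20 s=0: VC-HIT | VC [4]
  [8] addr=0xbf blk=23 s=3: L1-HIT | VC [4]
  [9] addr=0x84 blk=16 s=0: MISS | VC [4, 20]

SEQ = [MISS, MISS, MISS, L1-HIT, L1-HIT, VC-HIT, L1-HIT, VC-HIT, L1-HIT, MISS]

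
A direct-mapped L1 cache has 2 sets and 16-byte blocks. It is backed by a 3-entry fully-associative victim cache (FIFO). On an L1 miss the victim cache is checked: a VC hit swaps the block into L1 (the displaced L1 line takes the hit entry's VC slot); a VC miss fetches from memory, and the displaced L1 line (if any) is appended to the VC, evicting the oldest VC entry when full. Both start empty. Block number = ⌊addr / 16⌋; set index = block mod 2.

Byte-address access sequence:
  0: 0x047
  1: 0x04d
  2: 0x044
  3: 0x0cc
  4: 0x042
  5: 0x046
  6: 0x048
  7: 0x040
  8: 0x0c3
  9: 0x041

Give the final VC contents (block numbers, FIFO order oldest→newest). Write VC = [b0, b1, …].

  [0] addr=0x47 blk=4 s=0: MISS | VC []
  [1] addr=0x4d blk=4 s=0: L1-HIT | VC []
  [2] addr=0x44 blk=4 s=0: L1-HIT | VC []
  [3] addr=0xcc blk=12 s=0: MISS | VC [4]
  [4] addr=0x42 blk=4 s=0: VC-HIT | VC [12]
  [5] addr=0x46 blk=4 s=0: L1-HIT | VC [12]
  [6] addr=0x48 blk=4 s=0: L1-HIT | VC [12]
  [7] addr=0x40 blk=4 s=0: L1-HIT | VC [12]
  [8] addr=0xc3 blk=12 s=0: VC-HIT | VC [4]
  [9] addr=0x41 blk=4 s=0: VC-HIT | VC [12]

VC = [12]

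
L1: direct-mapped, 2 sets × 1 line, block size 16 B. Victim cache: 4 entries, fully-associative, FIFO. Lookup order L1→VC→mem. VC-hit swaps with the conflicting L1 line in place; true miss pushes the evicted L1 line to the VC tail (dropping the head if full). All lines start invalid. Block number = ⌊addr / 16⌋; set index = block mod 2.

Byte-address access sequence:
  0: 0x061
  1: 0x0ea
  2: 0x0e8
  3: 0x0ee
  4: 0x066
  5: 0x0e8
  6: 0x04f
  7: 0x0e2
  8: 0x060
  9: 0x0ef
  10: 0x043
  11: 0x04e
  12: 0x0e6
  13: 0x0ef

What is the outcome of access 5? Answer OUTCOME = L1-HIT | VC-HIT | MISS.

#0 0x61→b6/s0 MISS; vc=[]
#1 0xea→b14/s0 MISS; vc=[6]
#2 0xe8→b14/s0 L1-HIT; vc=[6]
#3 0xee→b14/s0 L1-HIT; vc=[6]
#4 0x66→b6/s0 VC-HIT; vc=[14]
#5 0xe8→b14/s0 VC-HIT; vc=[6]
#6 0x4f→b4/s0 MISS; vc=[6,14]
#7 0xe2→b14/s0 VC-HIT; vc=[6,4]
#8 0x60→b6/s0 VC-HIT; vc=[14,4]
#9 0xef→b14/s0 VC-HIT; vc=[6,4]
#10 0x43→b4/s0 VC-HIT; vc=[6,14]
#11 0x4e→b4/s0 L1-HIT; vc=[6,14]
#12 0xe6→b14/s0 VC-HIT; vc=[6,4]
#13 0xef→b14/s0 L1-HIT; vc=[6,4]

OUTCOME = VC-HIT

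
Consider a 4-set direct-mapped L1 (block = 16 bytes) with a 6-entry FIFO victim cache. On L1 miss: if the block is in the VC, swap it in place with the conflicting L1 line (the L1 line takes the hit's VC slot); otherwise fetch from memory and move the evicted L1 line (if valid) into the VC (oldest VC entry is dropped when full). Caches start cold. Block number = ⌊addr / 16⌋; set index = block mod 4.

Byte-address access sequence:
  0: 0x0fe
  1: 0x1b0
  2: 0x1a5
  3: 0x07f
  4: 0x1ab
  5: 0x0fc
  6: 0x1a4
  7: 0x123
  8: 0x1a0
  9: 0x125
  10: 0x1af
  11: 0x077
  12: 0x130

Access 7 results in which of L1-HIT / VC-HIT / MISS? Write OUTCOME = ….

OUTCOME = MISS

#0 0xfe→b15/s3 MISS; vc=[]
#1 0x1b0→b27/s3 MISS; vc=[15]
#2 0x1a5→b26/s2 MISS; vc=[15]
#3 0x7f→b7/s3 MISS; vc=[15,27]
#4 0x1ab→b26/s2 L1-HIT; vc=[15,27]
#5 0xfc→b15/s3 VC-HIT; vc=[7,27]
#6 0x1a4→b26/s2 L1-HIT; vc=[7,27]
#7 0x123→b18/s2 MISS; vc=[7,27,26]
#8 0x1a0→b26/s2 VC-HIT; vc=[7,27,18]
#9 0x125→b18/s2 VC-HIT; vc=[7,27,26]
#10 0x1af→b26/s2 VC-HIT; vc=[7,27,18]
#11 0x77→b7/s3 VC-HIT; vc=[15,27,18]
#12 0x130→b19/s3 MISS; vc=[15,27,18,7]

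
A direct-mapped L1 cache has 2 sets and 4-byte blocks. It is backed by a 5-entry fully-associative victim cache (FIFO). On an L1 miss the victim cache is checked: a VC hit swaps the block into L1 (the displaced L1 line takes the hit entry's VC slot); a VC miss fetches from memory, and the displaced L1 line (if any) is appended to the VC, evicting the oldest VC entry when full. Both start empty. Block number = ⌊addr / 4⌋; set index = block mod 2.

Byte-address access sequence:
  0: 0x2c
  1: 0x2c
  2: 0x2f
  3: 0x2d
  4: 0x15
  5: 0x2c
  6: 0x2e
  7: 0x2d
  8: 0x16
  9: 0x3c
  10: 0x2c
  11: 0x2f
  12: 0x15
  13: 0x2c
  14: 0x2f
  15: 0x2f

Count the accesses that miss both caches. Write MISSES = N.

#0 0x2c→b11/s1 MISS; vc=[]
#1 0x2c→b11/s1 L1-HIT; vc=[]
#2 0x2f→b11/s1 L1-HIT; vc=[]
#3 0x2d→b11/s1 L1-HIT; vc=[]
#4 0x15→b5/s1 MISS; vc=[11]
#5 0x2c→b11/s1 VC-HIT; vc=[5]
#6 0x2e→b11/s1 L1-HIT; vc=[5]
#7 0x2d→b11/s1 L1-HIT; vc=[5]
#8 0x16→b5/s1 VC-HIT; vc=[11]
#9 0x3c→b15/s1 MISS; vc=[11,5]
#10 0x2c→b11/s1 VC-HIT; vc=[15,5]
#11 0x2f→b11/s1 L1-HIT; vc=[15,5]
#12 0x15→b5/s1 VC-HIT; vc=[15,11]
#13 0x2c→b11/s1 VC-HIT; vc=[15,5]
#14 0x2f→b11/s1 L1-HIT; vc=[15,5]
#15 0x2f→b11/s1 L1-HIT; vc=[15,5]

MISSES = 3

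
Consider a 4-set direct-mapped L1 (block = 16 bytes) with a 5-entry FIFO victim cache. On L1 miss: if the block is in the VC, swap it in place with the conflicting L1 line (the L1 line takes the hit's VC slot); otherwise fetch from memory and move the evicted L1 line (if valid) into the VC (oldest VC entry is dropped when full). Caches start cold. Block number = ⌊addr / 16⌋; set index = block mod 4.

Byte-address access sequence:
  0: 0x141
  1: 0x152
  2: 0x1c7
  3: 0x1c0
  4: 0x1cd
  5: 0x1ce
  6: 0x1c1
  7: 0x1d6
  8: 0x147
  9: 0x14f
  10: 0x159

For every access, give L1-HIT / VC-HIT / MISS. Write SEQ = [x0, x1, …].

SEQ = [MISS, MISS, MISS, L1-HIT, L1-HIT, L1-HIT, L1-HIT, MISS, VC-HIT, L1-HIT, VC-HIT]

#0 0x141→b20/s0 MISS; vc=[]
#1 0x152→b21/s1 MISS; vc=[]
#2 0x1c7→b28/s0 MISS; vc=[20]
#3 0x1c0→b28/s0 L1-HIT; vc=[20]
#4 0x1cd→b28/s0 L1-HIT; vc=[20]
#5 0x1ce→b28/s0 L1-HIT; vc=[20]
#6 0x1c1→b28/s0 L1-HIT; vc=[20]
#7 0x1d6→b29/s1 MISS; vc=[20,21]
#8 0x147→b20/s0 VC-HIT; vc=[28,21]
#9 0x14f→b20/s0 L1-HIT; vc=[28,21]
#10 0x159→b21/s1 VC-HIT; vc=[28,29]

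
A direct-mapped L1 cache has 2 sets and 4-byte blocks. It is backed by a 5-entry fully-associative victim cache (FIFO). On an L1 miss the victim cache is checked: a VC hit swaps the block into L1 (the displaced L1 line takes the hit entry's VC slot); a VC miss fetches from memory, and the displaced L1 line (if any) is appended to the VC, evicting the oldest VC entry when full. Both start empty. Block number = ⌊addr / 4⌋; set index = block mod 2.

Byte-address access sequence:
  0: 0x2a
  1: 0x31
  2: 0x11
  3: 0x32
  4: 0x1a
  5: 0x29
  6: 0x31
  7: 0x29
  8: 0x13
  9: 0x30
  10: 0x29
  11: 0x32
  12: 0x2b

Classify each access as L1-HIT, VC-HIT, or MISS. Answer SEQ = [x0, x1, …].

0: 0x2a (blk 10, set 0) → MISS  vc=[]
1: 0x31 (blk 12, set 0) → MISS  vc=[10]
2: 0x11 (blk 4, set 0) → MISS  vc=[10, 12]
3: 0x32 (blk 12, set 0) → VC-HIT  vc=[10, 4]
4: 0x1a (blk 6, set 0) → MISS  vc=[10, 4, 12]
5: 0x29 (blk 10, set 0) → VC-HIT  vc=[6, 4, 12]
6: 0x31 (blk 12, set 0) → VC-HIT  vc=[6, 4, 10]
7: 0x29 (blk 10, set 0) → VC-HIT  vc=[6, 4, 12]
8: 0x13 (blk 4, set 0) → VC-HIT  vc=[6, 10, 12]
9: 0x30 (blk 12, set 0) → VC-HIT  vc=[6, 10, 4]
10: 0x29 (blk 10, set 0) → VC-HIT  vc=[6, 12, 4]
11: 0x32 (blk 12, set 0) → VC-HIT  vc=[6, 10, 4]
12: 0x2b (blk 10, set 0) → VC-HIT  vc=[6, 12, 4]

SEQ = [MISS, MISS, MISS, VC-HIT, MISS, VC-HIT, VC-HIT, VC-HIT, VC-HIT, VC-HIT, VC-HIT, VC-HIT, VC-HIT]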